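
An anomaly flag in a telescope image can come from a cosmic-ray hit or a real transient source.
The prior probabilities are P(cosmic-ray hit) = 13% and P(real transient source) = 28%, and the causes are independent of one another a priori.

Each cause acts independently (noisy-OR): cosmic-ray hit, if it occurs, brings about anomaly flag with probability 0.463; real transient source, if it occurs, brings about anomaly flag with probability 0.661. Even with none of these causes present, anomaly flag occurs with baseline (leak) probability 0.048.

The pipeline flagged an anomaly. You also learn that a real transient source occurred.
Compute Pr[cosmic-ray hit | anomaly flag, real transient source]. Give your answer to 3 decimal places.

Under noisy-OR, P(anomaly flag | causes) = 1 − (1−0.048)·∏(1−qᵢ) over the active causes.
Enumerate both values of cosmic-ray hit and weight by the priors:
  P(anomaly flag | real transient source) = 0.677272×0.87 + 0.826695×0.13
        = 0.589227 + 0.107470 = 0.696697
Configurations with cosmic-ray hit contribute 0.107470, so
  P(cosmic-ray hit | anomaly flag, real transient source) = 0.107470 / 0.696697 ≈ 0.154

Pr[cosmic-ray hit | anomaly flag, real transient source] ≈ 0.154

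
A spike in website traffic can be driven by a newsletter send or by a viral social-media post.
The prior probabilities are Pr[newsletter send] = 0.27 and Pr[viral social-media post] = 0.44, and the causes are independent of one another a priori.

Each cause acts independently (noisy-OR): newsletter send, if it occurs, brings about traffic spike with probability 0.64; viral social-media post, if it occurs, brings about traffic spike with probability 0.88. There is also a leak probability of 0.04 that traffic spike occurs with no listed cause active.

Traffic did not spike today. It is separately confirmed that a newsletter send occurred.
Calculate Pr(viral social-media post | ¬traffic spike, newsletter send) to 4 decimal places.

Pr(viral social-media post | ¬traffic spike, newsletter send) ≈ 0.0862

Under noisy-OR, P(traffic spike | causes) = 1 − (1−0.04)·∏(1−qᵢ) over the active causes.
Sum P(¬traffic spike|·) weighted by the priors over both values of viral social-media post:
  P(¬traffic spike | newsletter send) = 0.3456·0.56 + 0.041472·0.44
        = 0.193536 + 0.018248 = 0.211784
Configurations with viral social-media post contribute 0.018248, so
  P(viral social-media post | ¬traffic spike, newsletter send) = 0.018248 / 0.211784 ≈ 0.0862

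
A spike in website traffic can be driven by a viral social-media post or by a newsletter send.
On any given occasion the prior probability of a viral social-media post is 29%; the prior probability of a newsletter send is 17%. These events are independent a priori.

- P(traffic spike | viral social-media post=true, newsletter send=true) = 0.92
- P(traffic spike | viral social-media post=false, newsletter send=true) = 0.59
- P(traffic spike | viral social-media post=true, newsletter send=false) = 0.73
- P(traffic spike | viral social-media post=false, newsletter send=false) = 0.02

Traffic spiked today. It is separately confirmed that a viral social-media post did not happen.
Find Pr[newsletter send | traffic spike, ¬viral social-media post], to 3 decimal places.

Sum P(traffic spike|·) weighted by the priors over both values of newsletter send:
  P(traffic spike | ¬viral social-media post) = 0.02*0.83 + 0.59*0.17
        = 0.016600 + 0.100300 = 0.116900
Keeping only the newsletter send-present terms gives 0.100300, so
  P(newsletter send | traffic spike, ¬viral social-media post) = 0.100300 / 0.116900 ≈ 0.858

Pr[newsletter send | traffic spike, ¬viral social-media post] ≈ 0.858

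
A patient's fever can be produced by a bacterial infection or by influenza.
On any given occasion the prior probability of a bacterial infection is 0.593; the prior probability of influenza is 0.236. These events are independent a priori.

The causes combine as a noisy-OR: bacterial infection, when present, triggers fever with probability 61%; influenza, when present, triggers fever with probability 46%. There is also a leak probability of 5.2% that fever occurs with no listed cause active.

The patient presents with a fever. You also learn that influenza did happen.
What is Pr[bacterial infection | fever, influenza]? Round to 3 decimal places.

Pr[bacterial infection | fever, influenza] ≈ 0.705

Under noisy-OR, P(fever | causes) = 1 − (1−0.052)·∏(1−qᵢ) over the active causes.
Weight on bacterial infection=true, given the evidence: 0.800351*0.593 = 0.474608
Normalizer over all consistent configurations: 0.48808*0.407 + 0.800351*0.593 = 0.673257
Posterior = 0.474608 / 0.673257 ≈ 0.705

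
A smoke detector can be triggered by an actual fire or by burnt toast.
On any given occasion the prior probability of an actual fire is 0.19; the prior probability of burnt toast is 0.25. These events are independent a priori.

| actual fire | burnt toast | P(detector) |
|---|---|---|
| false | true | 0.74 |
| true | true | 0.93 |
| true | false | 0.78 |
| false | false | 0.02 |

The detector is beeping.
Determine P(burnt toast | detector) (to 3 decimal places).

P(detector) = 0.02×0.81×0.75 + 0.74×0.81×0.25 + 0.78×0.19×0.75 + 0.93×0.19×0.25 = 0.012150 + 0.149850 + 0.111150 + 0.044175 = 0.317325
Of this, 0.194025 comes from 0.149850 + 0.044175 (the burnt toast=true cases).
Hence the posterior is 0.194025/0.317325 ≈ 0.611.

P(burnt toast | detector) ≈ 0.611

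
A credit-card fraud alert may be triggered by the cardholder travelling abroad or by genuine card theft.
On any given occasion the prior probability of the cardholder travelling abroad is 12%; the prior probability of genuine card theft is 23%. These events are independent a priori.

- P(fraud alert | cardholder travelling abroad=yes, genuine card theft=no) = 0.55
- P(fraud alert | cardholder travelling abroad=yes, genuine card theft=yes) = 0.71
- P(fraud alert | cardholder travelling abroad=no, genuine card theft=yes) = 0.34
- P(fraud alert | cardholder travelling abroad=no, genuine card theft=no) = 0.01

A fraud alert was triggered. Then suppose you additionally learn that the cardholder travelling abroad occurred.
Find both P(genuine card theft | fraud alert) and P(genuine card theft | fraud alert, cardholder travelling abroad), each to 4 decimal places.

Enumerate the 4 (cardholder travelling abroad, genuine card theft) configurations and weight by the priors:
  P(fraud alert) = 0.01×0.88×0.77 + 0.34×0.88×0.23 + 0.55×0.12×0.77 + 0.71×0.12×0.23
        = 0.006776 + 0.068816 + 0.050820 + 0.019596 = 0.146008
Keeping only the genuine card theft-present terms gives 0.088412, so
  P(genuine card theft | fraud alert) = 0.088412 / 0.146008 ≈ 0.6055

Now also conditioning on cardholder travelling abroad=true:
Sum P(fraud alert|·) weighted by the priors over both values of genuine card theft:
  P(fraud alert | cardholder travelling abroad) = 0.55·0.77 + 0.71·0.23
        = 0.423500 + 0.163300 = 0.586800
Keeping only the genuine card theft-present terms gives 0.163300, so
  P(genuine card theft | fraud alert, cardholder travelling abroad) = 0.163300 / 0.586800 ≈ 0.2783
— cardholder travelling abroad explains away the evidence for genuine card theft.

P(genuine card theft | fraud alert) ≈ 0.6055; P(genuine card theft | fraud alert, cardholder travelling abroad) ≈ 0.2783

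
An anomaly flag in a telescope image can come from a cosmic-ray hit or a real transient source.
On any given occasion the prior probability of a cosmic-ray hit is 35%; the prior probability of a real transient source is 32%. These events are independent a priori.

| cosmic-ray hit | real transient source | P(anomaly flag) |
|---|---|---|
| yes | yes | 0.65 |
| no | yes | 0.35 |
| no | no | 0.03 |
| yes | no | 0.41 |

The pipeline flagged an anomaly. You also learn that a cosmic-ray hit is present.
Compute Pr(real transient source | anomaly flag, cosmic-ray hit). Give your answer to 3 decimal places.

Pr(real transient source | anomaly flag, cosmic-ray hit) ≈ 0.427

Sum P(anomaly flag|·) weighted by the priors over both values of real transient source:
  P(anomaly flag | cosmic-ray hit) = 0.41*0.68 + 0.65*0.32
        = 0.278800 + 0.208000 = 0.486800
The terms with real transient source present sum to 0.208000, so
  P(real transient source | anomaly flag, cosmic-ray hit) = 0.208000 / 0.486800 ≈ 0.427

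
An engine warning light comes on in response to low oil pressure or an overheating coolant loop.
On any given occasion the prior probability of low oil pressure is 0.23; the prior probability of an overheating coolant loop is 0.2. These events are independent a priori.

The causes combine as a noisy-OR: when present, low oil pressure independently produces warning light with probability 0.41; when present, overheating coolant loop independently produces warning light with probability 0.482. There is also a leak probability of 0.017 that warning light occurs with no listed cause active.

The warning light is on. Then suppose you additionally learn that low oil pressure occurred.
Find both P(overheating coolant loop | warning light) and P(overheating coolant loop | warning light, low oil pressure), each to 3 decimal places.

P(overheating coolant loop | warning light) ≈ 0.551; P(overheating coolant loop | warning light, low oil pressure) ≈ 0.294

Under noisy-OR, P(warning light | causes) = 1 − (1−0.017)·∏(1−qᵢ) over the active causes.
P(warning light) = 0.017·0.77·0.8 + 0.490806·0.77·0.2 + 0.42003·0.23·0.8 + 0.699576·0.23·0.2 = 0.010472 + 0.075584 + 0.077286 + 0.032180 = 0.195522
Of this, 0.107764 comes from 0.075584 + 0.032180 (the overheating coolant loop=true cases).
Hence the posterior is 0.107764/0.195522 ≈ 0.551.

With the extra evidence:
P(warning light | low oil pressure) = 0.42003·0.8 + 0.699576·0.2 = 0.336024 + 0.139915 = 0.475939
The overheating coolant loop-present share is 0.699576·0.2 = 0.139915.
P(overheating coolant loop | warning light, low oil pressure) = 0.139915 / 0.475939 ≈ 0.294
— low oil pressure explains away the evidence for overheating coolant loop.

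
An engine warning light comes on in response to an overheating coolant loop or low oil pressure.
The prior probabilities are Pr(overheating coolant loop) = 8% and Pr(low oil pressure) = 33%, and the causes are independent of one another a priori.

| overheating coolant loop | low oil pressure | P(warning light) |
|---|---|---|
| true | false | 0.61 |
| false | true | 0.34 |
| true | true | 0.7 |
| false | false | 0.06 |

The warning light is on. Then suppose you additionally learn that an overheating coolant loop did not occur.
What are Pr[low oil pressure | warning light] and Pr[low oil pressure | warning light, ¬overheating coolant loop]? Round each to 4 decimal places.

Weight on low oil pressure=true, given the evidence: 0.103224 + 0.018480 = 0.121704
The normalizing constant is 0.06×0.92×0.67 + 0.34×0.92×0.33 + 0.61×0.08×0.67 + 0.7×0.08×0.33 = 0.191384
Posterior = 0.121704 / 0.191384 ≈ 0.6359

Now condition on the additional information:
Enumerate both values of low oil pressure and weight by the priors:
  P(warning light | ¬overheating coolant loop) = 0.06×0.67 + 0.34×0.33
        = 0.040200 + 0.112200 = 0.152400
The terms with low oil pressure present sum to 0.112200, so
  P(low oil pressure | warning light, ¬overheating coolant loop) = 0.112200 / 0.152400 ≈ 0.7362
Ruling out overheating coolant loop raises the posterior on low oil pressure — the flip side of explaining away.

Pr[low oil pressure | warning light] ≈ 0.6359; Pr[low oil pressure | warning light, ¬overheating coolant loop] ≈ 0.7362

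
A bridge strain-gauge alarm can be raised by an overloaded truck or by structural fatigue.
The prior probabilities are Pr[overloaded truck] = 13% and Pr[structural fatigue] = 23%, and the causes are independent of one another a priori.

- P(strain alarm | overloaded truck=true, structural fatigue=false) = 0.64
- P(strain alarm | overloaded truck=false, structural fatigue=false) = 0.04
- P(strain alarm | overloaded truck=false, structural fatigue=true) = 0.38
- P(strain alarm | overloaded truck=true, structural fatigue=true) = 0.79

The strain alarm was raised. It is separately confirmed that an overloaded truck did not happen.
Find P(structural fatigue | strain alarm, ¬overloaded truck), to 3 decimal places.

P(structural fatigue | strain alarm, ¬overloaded truck) ≈ 0.739

Weight on structural fatigue=true, given the evidence: 0.38·0.23 = 0.087400
Denominator P(strain alarm | ¬overloaded truck): 0.04·0.77 + 0.38·0.23 = 0.118200
P(structural fatigue | strain alarm, ¬overloaded truck) = 0.087400/0.118200 ≈ 0.739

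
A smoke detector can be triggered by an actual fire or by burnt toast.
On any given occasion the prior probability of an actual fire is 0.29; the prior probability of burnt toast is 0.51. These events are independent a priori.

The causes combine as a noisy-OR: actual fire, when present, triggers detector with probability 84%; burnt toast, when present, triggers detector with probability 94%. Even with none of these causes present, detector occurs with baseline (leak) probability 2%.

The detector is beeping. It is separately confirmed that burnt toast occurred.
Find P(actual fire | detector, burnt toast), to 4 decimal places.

P(actual fire | detector, burnt toast) ≈ 0.3006

Under noisy-OR, P(detector | causes) = 1 − (1−0.02)·∏(1−qᵢ) over the active causes.
P(detector | burnt toast) = 0.9412*0.71 + 0.990592*0.29 = 0.668252 + 0.287272 = 0.955524
The actual fire-present share is 0.990592*0.29 = 0.287272.
Hence the posterior is 0.287272/0.955524 ≈ 0.3006.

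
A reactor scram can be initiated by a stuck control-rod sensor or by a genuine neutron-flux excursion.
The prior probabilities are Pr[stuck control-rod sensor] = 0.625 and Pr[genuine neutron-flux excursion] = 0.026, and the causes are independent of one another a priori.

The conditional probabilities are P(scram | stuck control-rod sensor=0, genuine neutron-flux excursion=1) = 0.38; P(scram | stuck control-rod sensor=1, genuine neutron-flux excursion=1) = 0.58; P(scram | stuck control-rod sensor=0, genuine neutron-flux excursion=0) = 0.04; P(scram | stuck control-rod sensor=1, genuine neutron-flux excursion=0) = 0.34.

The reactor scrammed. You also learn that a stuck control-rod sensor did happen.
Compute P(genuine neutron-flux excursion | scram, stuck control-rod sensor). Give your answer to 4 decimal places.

P(genuine neutron-flux excursion | scram, stuck control-rod sensor) ≈ 0.0436

By total probability over both values of genuine neutron-flux excursion:
  P(scram | stuck control-rod sensor) = 0.34·0.974 + 0.58·0.026
        = 0.331160 + 0.015080 = 0.346240
Configurations with genuine neutron-flux excursion contribute 0.015080, so
  P(genuine neutron-flux excursion | scram, stuck control-rod sensor) = 0.015080 / 0.346240 ≈ 0.0436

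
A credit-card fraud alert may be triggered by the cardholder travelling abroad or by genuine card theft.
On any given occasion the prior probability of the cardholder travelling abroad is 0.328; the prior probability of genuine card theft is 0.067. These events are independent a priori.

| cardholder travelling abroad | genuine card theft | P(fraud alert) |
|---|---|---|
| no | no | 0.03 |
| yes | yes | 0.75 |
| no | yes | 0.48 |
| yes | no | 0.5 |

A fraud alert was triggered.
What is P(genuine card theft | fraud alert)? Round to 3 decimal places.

P(genuine card theft | fraud alert) ≈ 0.181

P(fraud alert) = 0.03·0.672·0.933 + 0.48·0.672·0.067 + 0.5·0.328·0.933 + 0.75·0.328·0.067 = 0.018809 + 0.021612 + 0.153012 + 0.016482 = 0.209915
Of this, 0.038094 comes from 0.021612 + 0.016482 (the genuine card theft=true cases).
So P(genuine card theft | fraud alert) = 0.038094/0.209915 ≈ 0.181.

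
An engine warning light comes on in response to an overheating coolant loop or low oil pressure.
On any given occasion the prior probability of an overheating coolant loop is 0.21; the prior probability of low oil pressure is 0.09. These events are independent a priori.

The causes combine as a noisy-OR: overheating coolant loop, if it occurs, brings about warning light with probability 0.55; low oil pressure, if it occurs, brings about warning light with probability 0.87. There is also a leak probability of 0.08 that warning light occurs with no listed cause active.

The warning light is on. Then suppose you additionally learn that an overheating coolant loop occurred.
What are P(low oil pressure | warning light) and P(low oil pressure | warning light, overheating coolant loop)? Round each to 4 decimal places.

Under noisy-OR, P(warning light | causes) = 1 − (1−0.08)·∏(1−qᵢ) over the active causes.
P(warning light) = 0.08×0.79×0.91 + 0.8804×0.79×0.09 + 0.586×0.21×0.91 + 0.94618×0.21×0.09 = 0.057512 + 0.062596 + 0.111985 + 0.017883 = 0.249976
The low oil pressure-present share is 0.062596 + 0.017883 = 0.080479.
So P(low oil pressure | warning light) = 0.080479/0.249976 ≈ 0.3219.

Now also conditioning on overheating coolant loop=true:
Weight on low oil pressure=true, given the evidence: 0.94618*0.09 = 0.085156
Denominator P(warning light | overheating coolant loop): 0.586*0.91 + 0.94618*0.09 = 0.618416
Posterior = 0.085156 / 0.618416 ≈ 0.1377
The drop from 0.3219 to 0.1377 is the explaining-away (discounting) effect.

P(low oil pressure | warning light) ≈ 0.3219; P(low oil pressure | warning light, overheating coolant loop) ≈ 0.1377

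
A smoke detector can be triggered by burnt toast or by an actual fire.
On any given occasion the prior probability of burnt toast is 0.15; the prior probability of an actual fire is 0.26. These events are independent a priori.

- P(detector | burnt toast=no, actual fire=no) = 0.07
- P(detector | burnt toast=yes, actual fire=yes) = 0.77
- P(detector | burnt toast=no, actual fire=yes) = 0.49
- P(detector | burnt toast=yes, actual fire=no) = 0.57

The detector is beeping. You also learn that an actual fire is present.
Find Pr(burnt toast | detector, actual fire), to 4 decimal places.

By total probability over both values of burnt toast:
  P(detector | actual fire) = 0.49×0.85 + 0.77×0.15
        = 0.416500 + 0.115500 = 0.532000
Configurations with burnt toast contribute 0.115500, so
  P(burnt toast | detector, actual fire) = 0.115500 / 0.532000 ≈ 0.2171

Pr(burnt toast | detector, actual fire) ≈ 0.2171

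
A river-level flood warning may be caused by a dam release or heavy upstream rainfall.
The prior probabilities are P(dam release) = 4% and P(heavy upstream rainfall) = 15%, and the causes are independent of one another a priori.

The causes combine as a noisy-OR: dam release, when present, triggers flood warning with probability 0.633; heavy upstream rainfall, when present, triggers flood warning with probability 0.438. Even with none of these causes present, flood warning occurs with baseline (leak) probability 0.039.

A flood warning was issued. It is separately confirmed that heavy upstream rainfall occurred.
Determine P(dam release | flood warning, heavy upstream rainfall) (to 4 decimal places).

Under noisy-OR, P(flood warning | causes) = 1 − (1−0.039)·∏(1−qᵢ) over the active causes.
Numerator (weight on configurations with dam release): 0.80179×0.04 = 0.032072
Denominator P(flood warning | heavy upstream rainfall): 0.459918×0.96 + 0.80179×0.04 = 0.473593
Posterior = 0.032072 / 0.473593 ≈ 0.0677

P(dam release | flood warning, heavy upstream rainfall) ≈ 0.0677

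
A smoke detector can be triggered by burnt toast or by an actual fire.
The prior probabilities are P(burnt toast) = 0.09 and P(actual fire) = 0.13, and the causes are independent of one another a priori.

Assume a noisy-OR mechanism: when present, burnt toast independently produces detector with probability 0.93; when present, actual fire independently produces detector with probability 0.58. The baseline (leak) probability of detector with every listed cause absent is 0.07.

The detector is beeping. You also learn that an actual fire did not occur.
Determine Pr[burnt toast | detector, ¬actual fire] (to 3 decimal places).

Under noisy-OR, P(detector | causes) = 1 − (1−0.07)·∏(1−qᵢ) over the active causes.
For the numerator, keep only burnt toast=true terms: 0.9349×0.09 = 0.084141
Denominator P(detector | ¬actual fire): 0.07×0.91 + 0.9349×0.09 = 0.147841
Posterior = 0.084141 / 0.147841 ≈ 0.569

Pr[burnt toast | detector, ¬actual fire] ≈ 0.569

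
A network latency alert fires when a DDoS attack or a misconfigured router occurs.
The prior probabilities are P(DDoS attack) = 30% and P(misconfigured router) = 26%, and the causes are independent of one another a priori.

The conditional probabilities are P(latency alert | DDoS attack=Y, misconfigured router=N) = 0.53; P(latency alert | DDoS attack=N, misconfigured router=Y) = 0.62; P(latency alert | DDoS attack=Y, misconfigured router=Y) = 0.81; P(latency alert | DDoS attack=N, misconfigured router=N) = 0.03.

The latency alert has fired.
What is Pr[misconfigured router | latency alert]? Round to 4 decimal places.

Pr[misconfigured router | latency alert] ≈ 0.5692

P(latency alert) = 0.03*0.7*0.74 + 0.62*0.7*0.26 + 0.53*0.3*0.74 + 0.81*0.3*0.26 = 0.015540 + 0.112840 + 0.117660 + 0.063180 = 0.309220
Of this, 0.176020 comes from 0.112840 + 0.063180 (the misconfigured router=true cases).
Hence the posterior is 0.176020/0.309220 ≈ 0.5692.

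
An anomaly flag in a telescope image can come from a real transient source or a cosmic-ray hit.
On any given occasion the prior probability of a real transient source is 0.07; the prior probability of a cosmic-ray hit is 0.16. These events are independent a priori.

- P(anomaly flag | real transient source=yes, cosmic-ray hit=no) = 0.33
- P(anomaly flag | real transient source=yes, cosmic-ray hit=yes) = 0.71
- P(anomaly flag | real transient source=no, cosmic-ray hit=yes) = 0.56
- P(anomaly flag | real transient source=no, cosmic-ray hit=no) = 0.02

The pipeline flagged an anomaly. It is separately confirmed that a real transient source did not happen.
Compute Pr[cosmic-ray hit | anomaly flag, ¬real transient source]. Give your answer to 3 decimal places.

Sum P(anomaly flag|·) weighted by the priors over both values of cosmic-ray hit:
  P(anomaly flag | ¬real transient source) = 0.02×0.84 + 0.56×0.16
        = 0.016800 + 0.089600 = 0.106400
Configurations with cosmic-ray hit contribute 0.089600, so
  P(cosmic-ray hit | anomaly flag, ¬real transient source) = 0.089600 / 0.106400 ≈ 0.842

Pr[cosmic-ray hit | anomaly flag, ¬real transient source] ≈ 0.842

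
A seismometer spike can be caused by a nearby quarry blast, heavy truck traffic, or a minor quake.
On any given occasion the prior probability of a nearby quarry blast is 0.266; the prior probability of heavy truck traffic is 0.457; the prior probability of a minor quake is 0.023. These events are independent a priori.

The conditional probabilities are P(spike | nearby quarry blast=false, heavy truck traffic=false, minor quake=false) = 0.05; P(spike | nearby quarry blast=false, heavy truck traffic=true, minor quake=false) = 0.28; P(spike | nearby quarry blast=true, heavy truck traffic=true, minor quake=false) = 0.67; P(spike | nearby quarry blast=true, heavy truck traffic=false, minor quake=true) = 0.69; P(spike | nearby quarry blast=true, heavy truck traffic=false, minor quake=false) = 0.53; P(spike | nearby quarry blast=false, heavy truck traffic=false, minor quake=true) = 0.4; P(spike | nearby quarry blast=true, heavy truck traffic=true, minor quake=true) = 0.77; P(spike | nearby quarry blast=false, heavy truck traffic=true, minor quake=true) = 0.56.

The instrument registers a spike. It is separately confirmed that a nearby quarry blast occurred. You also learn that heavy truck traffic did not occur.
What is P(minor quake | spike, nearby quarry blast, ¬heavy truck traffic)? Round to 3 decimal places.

P(minor quake | spike, nearby quarry blast, ¬heavy truck traffic) ≈ 0.030

P(spike | nearby quarry blast, ¬heavy truck traffic) = 0.53·0.977 + 0.69·0.023 = 0.517810 + 0.015870 = 0.533680
Restricting to configurations with minor quake present: 0.69·0.023 = 0.015870.
Hence the posterior is 0.015870/0.533680 ≈ 0.030.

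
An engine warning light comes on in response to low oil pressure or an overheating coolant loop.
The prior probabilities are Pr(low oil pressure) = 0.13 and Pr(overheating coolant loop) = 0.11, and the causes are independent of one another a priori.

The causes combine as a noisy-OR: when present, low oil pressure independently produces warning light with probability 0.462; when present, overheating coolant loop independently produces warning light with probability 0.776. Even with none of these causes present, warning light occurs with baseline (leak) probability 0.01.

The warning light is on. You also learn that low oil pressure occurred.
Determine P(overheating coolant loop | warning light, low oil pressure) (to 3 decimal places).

P(overheating coolant loop | warning light, low oil pressure) ≈ 0.189

Under noisy-OR, P(warning light | causes) = 1 − (1−0.01)·∏(1−qᵢ) over the active causes.
P(warning light | low oil pressure) = 0.46738*0.89 + 0.880693*0.11 = 0.415968 + 0.096876 = 0.512844
Restricting to configurations with overheating coolant loop present: 0.880693*0.11 = 0.096876.
So P(overheating coolant loop | warning light, low oil pressure) = 0.096876/0.512844 ≈ 0.189.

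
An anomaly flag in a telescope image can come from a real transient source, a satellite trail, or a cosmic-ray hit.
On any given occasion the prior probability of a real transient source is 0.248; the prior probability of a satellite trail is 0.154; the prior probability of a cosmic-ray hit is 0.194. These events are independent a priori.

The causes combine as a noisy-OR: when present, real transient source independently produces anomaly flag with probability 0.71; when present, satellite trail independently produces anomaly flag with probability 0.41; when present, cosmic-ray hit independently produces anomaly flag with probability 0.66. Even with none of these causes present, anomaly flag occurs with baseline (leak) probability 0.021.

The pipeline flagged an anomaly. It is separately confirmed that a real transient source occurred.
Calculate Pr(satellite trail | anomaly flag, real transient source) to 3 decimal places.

Pr(satellite trail | anomaly flag, real transient source) ≈ 0.171

Under noisy-OR, P(anomaly flag | causes) = 1 − (1−0.021)·∏(1−qᵢ) over the active causes.
By total probability over the 4 (satellite trail, cosmic-ray hit) configurations:
  P(anomaly flag | real transient source) = 0.71609*0.846*0.806 + 0.903471*0.846*0.194 + 0.832493*0.154*0.806 + 0.943048*0.154*0.194
        = 0.488285 + 0.148281 + 0.103332 + 0.028175 = 0.768073
Keeping only the satellite trail-present terms gives 0.131507, so
  P(satellite trail | anomaly flag, real transient source) = 0.131507 / 0.768073 ≈ 0.171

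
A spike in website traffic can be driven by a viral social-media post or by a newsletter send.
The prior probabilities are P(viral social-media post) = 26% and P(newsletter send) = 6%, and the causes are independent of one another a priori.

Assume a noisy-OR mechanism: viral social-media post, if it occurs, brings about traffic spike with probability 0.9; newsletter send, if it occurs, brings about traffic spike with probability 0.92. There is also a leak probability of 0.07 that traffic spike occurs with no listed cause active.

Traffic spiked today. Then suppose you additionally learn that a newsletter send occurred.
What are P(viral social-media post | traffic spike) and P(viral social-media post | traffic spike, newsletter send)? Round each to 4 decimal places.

P(viral social-media post | traffic spike) ≈ 0.7254; P(viral social-media post | traffic spike, newsletter send) ≈ 0.2737

Under noisy-OR, P(traffic spike | causes) = 1 − (1−0.07)·∏(1−qᵢ) over the active causes.
Sum P(traffic spike|·) weighted by the priors over the 4 (viral social-media post, newsletter send) configurations:
  P(traffic spike) = 0.07×0.74×0.94 + 0.9256×0.74×0.06 + 0.907×0.26×0.94 + 0.99256×0.26×0.06
        = 0.048692 + 0.041097 + 0.221671 + 0.015484 = 0.326944
Configurations with viral social-media post contribute 0.237155, so
  P(viral social-media post | traffic spike) = 0.237155 / 0.326944 ≈ 0.7254

Now condition on the additional information:
Sum P(traffic spike|·) weighted by the priors over both values of viral social-media post:
  P(traffic spike | newsletter send) = 0.9256*0.74 + 0.99256*0.26
        = 0.684944 + 0.258066 = 0.943010
The terms with viral social-media post present sum to 0.258066, so
  P(viral social-media post | traffic spike, newsletter send) = 0.258066 / 0.943010 ≈ 0.2737
This is intercausal reasoning (explaining away): once newsletter send accounts for the traffic spike, viral social-media post becomes less likely.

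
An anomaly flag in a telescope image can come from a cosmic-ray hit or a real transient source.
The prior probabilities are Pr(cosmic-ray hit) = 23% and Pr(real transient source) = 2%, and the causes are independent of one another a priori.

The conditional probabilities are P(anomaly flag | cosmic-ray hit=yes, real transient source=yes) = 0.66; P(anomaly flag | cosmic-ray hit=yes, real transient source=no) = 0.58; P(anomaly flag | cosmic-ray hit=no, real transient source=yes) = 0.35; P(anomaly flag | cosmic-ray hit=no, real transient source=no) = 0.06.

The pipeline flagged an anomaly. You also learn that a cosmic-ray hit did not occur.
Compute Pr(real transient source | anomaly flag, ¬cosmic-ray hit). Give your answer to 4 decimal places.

Pr(real transient source | anomaly flag, ¬cosmic-ray hit) ≈ 0.1064

For the numerator, keep only real transient source=true terms: 0.35·0.02 = 0.007000
The normalizing constant is 0.06·0.98 + 0.35·0.02 = 0.065800
P(real transient source | anomaly flag, ¬cosmic-ray hit) = 0.007000/0.065800 ≈ 0.1064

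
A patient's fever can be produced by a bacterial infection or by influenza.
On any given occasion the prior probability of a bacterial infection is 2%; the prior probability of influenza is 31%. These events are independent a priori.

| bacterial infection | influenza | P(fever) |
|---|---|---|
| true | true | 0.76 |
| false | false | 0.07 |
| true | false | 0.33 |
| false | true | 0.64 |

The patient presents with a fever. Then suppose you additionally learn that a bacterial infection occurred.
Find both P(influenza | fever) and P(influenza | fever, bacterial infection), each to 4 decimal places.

P(influenza | fever) ≈ 0.7933; P(influenza | fever, bacterial infection) ≈ 0.5085

Sum P(fever|·) weighted by the priors over the 4 (bacterial infection, influenza) configurations:
  P(fever) = 0.07×0.98×0.69 + 0.64×0.98×0.31 + 0.33×0.02×0.69 + 0.76×0.02×0.31
        = 0.047334 + 0.194432 + 0.004554 + 0.004712 = 0.251032
Configurations with influenza contribute 0.199144, so
  P(influenza | fever) = 0.199144 / 0.251032 ≈ 0.7933

Now also conditioning on bacterial infection=true:
Enumerate both values of influenza and weight by the priors:
  P(fever | bacterial infection) = 0.33·0.69 + 0.76·0.31
        = 0.227700 + 0.235600 = 0.463300
Configurations with influenza contribute 0.235600, so
  P(influenza | fever, bacterial infection) = 0.235600 / 0.463300 ≈ 0.5085
The drop from 0.7933 to 0.5085 is the explaining-away (discounting) effect.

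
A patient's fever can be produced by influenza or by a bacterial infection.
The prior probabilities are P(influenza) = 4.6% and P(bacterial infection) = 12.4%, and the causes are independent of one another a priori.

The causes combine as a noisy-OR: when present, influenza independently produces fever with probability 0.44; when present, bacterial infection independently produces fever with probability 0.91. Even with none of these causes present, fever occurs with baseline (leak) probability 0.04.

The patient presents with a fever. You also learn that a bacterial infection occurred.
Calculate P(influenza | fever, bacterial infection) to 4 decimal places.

P(influenza | fever, bacterial infection) ≈ 0.0478

Under noisy-OR, P(fever | causes) = 1 − (1−0.04)·∏(1−qᵢ) over the active causes.
For the numerator, keep only influenza=true terms: 0.951616*0.046 = 0.043774
Normalizer over all consistent configurations: 0.9136*0.954 + 0.951616*0.046 = 0.915348
Posterior = 0.043774 / 0.915348 ≈ 0.0478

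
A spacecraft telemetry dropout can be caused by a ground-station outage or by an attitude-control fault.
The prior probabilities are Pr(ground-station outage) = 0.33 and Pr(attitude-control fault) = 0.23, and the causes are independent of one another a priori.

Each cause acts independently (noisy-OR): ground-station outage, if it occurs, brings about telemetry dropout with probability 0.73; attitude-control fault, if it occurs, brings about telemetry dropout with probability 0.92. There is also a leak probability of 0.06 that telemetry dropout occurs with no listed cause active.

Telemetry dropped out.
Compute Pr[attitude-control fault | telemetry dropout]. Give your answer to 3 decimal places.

Under noisy-OR, P(telemetry dropout | causes) = 1 − (1−0.06)·∏(1−qᵢ) over the active causes.
By total probability over the 4 (ground-station outage, attitude-control fault) configurations:
  P(telemetry dropout) = 0.06×0.67×0.77 + 0.9248×0.67×0.23 + 0.7462×0.33×0.77 + 0.979696×0.33×0.23
        = 0.030954 + 0.142512 + 0.189609 + 0.074359 = 0.437434
The terms with attitude-control fault present sum to 0.216871, so
  P(attitude-control fault | telemetry dropout) = 0.216871 / 0.437434 ≈ 0.496

Pr[attitude-control fault | telemetry dropout] ≈ 0.496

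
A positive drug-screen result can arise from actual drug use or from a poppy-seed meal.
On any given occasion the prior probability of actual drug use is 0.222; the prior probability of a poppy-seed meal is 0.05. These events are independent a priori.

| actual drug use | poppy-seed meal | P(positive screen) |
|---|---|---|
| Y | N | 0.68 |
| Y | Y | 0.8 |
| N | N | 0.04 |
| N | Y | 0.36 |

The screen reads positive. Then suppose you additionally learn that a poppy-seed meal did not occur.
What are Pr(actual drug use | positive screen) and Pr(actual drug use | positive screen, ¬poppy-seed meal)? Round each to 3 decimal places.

By total probability over the 4 (actual drug use, poppy-seed meal) configurations:
  P(positive screen) = 0.04·0.778·0.95 + 0.36·0.778·0.05 + 0.68·0.222·0.95 + 0.8·0.222·0.05
        = 0.029564 + 0.014004 + 0.143412 + 0.008880 = 0.195860
The terms with actual drug use present sum to 0.152292, so
  P(actual drug use | positive screen) = 0.152292 / 0.195860 ≈ 0.778

With the extra evidence:
Enumerate both values of actual drug use and weight by the priors:
  P(positive screen | ¬poppy-seed meal) = 0.04·0.778 + 0.68·0.222
        = 0.031120 + 0.150960 = 0.182080
The terms with actual drug use present sum to 0.150960, so
  P(actual drug use | positive screen, ¬poppy-seed meal) = 0.150960 / 0.182080 ≈ 0.829

Pr(actual drug use | positive screen) ≈ 0.778; Pr(actual drug use | positive screen, ¬poppy-seed meal) ≈ 0.829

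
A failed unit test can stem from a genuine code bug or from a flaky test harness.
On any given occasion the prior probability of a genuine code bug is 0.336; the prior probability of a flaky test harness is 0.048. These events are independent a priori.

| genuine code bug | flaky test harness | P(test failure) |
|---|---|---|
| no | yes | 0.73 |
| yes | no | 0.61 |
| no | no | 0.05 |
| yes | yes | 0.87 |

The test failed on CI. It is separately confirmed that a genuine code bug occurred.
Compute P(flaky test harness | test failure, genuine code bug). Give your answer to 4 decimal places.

Enumerate both values of flaky test harness and weight by the priors:
  P(test failure | genuine code bug) = 0.61·0.952 + 0.87·0.048
        = 0.580720 + 0.041760 = 0.622480
Configurations with flaky test harness contribute 0.041760, so
  P(flaky test harness | test failure, genuine code bug) = 0.041760 / 0.622480 ≈ 0.0671

P(flaky test harness | test failure, genuine code bug) ≈ 0.0671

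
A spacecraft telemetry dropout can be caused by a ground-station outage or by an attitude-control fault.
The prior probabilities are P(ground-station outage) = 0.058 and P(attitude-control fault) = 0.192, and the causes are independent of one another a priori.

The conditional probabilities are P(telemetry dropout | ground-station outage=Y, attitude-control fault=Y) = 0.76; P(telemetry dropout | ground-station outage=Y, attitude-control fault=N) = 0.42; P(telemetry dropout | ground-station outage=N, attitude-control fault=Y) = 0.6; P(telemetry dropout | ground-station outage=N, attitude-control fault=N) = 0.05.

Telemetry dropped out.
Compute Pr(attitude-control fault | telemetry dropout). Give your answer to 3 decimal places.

Weight on attitude-control fault=true, given the evidence: 0.108518 + 0.008463 = 0.116981
Denominator P(telemetry dropout): 0.05*0.942*0.808 + 0.6*0.942*0.192 + 0.42*0.058*0.808 + 0.76*0.058*0.192 = 0.174721
P(attitude-control fault | telemetry dropout) = 0.116981/0.174721 ≈ 0.670

Pr(attitude-control fault | telemetry dropout) ≈ 0.670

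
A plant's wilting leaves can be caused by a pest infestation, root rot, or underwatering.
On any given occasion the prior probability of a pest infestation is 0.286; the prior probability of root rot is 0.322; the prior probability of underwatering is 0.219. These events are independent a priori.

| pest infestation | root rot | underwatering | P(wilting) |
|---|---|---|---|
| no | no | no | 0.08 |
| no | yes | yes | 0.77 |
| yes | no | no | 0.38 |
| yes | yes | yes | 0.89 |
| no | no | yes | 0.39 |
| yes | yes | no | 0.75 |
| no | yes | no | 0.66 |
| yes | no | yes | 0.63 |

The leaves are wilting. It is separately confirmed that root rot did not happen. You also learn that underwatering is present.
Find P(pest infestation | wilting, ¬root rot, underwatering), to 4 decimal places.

P(pest infestation | wilting, ¬root rot, underwatering) ≈ 0.3929

For the numerator, keep only pest infestation=true terms: 0.63×0.286 = 0.180180
Normalizer over all consistent configurations: 0.39×0.714 + 0.63×0.286 = 0.458640
Posterior = 0.180180 / 0.458640 ≈ 0.3929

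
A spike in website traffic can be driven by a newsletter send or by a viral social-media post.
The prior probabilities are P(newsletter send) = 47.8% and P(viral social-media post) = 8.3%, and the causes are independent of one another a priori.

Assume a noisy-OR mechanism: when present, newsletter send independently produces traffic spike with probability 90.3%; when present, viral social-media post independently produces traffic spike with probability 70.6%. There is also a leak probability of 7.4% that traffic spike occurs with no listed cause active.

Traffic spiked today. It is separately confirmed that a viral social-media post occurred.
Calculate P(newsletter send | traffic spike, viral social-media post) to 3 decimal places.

P(newsletter send | traffic spike, viral social-media post) ≈ 0.551

Under noisy-OR, P(traffic spike | causes) = 1 − (1−0.074)·∏(1−qᵢ) over the active causes.
P(traffic spike | viral social-media post) = 0.727756·0.522 + 0.973592·0.478 = 0.379889 + 0.465377 = 0.845266
The newsletter send-present share is 0.973592·0.478 = 0.465377.
P(newsletter send | traffic spike, viral social-media post) = 0.465377 / 0.845266 ≈ 0.551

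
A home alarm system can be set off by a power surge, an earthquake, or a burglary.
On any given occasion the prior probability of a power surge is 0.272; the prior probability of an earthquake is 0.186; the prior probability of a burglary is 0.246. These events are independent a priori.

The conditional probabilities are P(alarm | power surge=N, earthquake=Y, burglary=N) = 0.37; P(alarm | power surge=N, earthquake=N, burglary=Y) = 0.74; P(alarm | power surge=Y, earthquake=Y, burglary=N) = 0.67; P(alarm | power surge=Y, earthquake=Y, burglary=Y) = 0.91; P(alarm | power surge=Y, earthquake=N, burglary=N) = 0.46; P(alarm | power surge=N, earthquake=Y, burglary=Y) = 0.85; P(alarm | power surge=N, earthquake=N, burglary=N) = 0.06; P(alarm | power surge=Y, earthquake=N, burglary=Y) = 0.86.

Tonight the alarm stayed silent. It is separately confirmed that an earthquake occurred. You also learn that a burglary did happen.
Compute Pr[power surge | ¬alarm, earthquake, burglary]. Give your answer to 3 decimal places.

Pr[power surge | ¬alarm, earthquake, burglary] ≈ 0.183

P(¬alarm | earthquake, burglary) = 0.15*0.728 + 0.09*0.272 = 0.109200 + 0.024480 = 0.133680
The power surge-present share is 0.09*0.272 = 0.024480.
Hence the posterior is 0.024480/0.133680 ≈ 0.183.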